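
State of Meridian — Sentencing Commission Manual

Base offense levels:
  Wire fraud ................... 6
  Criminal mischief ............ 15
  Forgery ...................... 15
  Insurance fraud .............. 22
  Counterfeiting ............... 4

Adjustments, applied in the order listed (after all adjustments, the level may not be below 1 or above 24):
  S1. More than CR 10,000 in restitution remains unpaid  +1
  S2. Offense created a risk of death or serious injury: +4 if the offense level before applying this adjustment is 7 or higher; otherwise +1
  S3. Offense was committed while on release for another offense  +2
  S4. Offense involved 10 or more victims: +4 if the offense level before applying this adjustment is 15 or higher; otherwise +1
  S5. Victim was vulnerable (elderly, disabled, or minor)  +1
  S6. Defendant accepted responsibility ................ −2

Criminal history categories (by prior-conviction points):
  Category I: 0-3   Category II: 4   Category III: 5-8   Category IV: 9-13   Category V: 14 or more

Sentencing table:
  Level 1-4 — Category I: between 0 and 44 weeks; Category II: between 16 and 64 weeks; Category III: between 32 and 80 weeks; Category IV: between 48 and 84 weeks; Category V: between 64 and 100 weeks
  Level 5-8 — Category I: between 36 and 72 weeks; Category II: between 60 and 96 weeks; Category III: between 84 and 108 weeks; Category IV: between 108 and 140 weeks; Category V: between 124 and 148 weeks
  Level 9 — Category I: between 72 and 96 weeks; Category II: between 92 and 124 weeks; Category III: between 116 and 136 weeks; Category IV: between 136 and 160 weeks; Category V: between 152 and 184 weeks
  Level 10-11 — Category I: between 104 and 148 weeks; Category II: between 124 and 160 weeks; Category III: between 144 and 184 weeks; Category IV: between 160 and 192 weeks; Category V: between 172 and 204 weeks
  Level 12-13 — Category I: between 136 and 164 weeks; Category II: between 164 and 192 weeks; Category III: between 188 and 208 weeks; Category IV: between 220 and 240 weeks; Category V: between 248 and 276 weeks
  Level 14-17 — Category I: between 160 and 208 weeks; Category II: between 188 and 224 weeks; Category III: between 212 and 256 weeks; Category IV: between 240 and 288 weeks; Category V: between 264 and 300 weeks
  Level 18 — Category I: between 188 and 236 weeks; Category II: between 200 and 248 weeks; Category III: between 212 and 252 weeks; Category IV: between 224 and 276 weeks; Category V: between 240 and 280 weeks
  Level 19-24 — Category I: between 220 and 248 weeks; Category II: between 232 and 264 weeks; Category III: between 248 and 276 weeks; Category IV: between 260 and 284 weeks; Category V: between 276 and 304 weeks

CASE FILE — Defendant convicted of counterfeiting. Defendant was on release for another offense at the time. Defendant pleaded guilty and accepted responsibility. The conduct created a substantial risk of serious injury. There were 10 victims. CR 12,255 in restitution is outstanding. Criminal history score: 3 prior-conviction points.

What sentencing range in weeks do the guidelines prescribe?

Base offense level for counterfeiting: 4.
S1 applies: 4 + 1 = 5.
S2 applies (level before this adjustment is 5 < 7, so +1): 5 + 1 = 6.
S3 applies: 6 + 2 = 8.
S4 applies (level before this adjustment is 8 < 15, so +1): 8 + 1 = 9.
S5 does not apply.
S6 applies: 9 − 2 = 7.
Final offense level: 7.
Criminal history: 3 prior points → Category I (0-3).
Level 7 falls in the 5-8 band.
Grid: Level 5-8 × Category I = 36-72 weeks.

36-72 weeks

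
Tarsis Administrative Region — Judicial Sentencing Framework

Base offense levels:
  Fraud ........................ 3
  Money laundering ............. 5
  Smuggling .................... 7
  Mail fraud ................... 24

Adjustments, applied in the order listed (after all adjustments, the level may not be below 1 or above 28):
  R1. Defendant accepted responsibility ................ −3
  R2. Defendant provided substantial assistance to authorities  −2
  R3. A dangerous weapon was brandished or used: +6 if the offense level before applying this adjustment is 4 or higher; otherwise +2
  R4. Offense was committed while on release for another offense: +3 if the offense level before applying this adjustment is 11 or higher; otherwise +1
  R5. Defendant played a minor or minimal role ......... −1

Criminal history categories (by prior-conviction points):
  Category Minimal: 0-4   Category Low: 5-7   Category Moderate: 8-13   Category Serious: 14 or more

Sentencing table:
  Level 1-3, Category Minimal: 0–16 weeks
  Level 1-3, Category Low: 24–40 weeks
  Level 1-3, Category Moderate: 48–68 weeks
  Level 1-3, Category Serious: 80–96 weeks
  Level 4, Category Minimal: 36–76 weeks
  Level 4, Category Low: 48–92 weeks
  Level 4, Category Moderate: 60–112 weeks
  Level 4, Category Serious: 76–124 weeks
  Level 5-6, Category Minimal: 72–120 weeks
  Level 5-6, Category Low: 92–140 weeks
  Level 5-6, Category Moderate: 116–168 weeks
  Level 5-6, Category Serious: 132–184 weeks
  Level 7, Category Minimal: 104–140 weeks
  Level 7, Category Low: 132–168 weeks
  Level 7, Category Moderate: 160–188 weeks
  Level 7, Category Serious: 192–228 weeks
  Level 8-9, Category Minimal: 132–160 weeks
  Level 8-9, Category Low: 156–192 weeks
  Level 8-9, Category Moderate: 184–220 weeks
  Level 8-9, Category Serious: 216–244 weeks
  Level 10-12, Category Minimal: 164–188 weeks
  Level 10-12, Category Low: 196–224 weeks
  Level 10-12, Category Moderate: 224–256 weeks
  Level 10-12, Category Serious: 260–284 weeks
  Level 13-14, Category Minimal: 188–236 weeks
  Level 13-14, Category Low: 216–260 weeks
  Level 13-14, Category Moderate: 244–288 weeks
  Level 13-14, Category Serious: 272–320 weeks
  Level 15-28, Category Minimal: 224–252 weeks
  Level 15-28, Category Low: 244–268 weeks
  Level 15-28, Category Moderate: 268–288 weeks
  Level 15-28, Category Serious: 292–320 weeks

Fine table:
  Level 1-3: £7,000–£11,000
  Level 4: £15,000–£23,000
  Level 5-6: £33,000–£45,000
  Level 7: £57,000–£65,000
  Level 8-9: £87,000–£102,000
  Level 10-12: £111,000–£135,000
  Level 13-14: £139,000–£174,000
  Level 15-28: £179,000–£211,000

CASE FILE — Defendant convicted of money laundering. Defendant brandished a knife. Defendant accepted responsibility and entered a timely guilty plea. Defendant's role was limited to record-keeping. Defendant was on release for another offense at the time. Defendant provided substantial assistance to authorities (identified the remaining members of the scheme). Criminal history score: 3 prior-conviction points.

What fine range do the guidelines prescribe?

Base offense level for money laundering: 5.
R1 applies: 5 − 3 = 2.
R2 applies: 2 − 2 = 0.
R3 applies (level before this adjustment is 0 < 4, so +2): 0 + 2 = 2.
R4 applies (level before this adjustment is 2 < 11, so +1): 2 + 1 = 3.
R5 applies: 3 − 1 = 2.
Final offense level: 2.
Level 2 falls in the 1-3 band.
Fine table: Level 1-3 → £7,000–£11,000.

£7,000–£11,000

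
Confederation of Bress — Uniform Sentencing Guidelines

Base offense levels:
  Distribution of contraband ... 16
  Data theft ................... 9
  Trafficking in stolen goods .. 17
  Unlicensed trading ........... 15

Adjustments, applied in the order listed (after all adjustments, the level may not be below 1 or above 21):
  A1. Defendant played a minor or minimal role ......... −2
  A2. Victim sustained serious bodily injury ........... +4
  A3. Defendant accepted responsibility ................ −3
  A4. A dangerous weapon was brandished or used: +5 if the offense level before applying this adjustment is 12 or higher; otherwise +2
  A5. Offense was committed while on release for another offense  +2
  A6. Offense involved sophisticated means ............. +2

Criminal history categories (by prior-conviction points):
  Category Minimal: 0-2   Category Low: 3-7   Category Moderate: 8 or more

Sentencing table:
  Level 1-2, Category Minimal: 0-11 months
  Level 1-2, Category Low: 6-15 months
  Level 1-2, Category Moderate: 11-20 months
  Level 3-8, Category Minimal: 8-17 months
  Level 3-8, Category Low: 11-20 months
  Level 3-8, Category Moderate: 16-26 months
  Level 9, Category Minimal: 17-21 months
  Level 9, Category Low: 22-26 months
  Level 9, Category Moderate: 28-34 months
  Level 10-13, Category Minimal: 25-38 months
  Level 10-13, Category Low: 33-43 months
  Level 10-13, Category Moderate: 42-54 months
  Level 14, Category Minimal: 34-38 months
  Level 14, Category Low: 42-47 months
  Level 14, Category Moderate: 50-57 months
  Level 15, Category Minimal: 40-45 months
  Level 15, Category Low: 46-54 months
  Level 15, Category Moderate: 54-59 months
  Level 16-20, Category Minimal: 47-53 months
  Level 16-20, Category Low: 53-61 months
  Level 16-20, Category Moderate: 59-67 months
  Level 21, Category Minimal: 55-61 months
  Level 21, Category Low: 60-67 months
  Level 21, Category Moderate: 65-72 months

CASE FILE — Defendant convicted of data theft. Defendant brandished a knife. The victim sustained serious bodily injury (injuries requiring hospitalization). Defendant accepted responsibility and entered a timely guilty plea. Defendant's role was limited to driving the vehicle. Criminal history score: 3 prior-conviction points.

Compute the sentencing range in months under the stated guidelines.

33-43 months

Base offense level for data theft: 9.
A1 applies: 9 − 2 = 7.
A2 applies: 7 + 4 = 11.
A3 applies: 11 − 3 = 8.
A4 applies (level before this adjustment is 8 < 12, so +2): 8 + 2 = 10.
A5 does not apply.
A6 does not apply.
Final offense level: 10.
Criminal history: 3 prior points → Category Low (3-7).
Level 10 falls in the 10-13 band.
Grid: Level 10-13 × Category Low = 33-43 months.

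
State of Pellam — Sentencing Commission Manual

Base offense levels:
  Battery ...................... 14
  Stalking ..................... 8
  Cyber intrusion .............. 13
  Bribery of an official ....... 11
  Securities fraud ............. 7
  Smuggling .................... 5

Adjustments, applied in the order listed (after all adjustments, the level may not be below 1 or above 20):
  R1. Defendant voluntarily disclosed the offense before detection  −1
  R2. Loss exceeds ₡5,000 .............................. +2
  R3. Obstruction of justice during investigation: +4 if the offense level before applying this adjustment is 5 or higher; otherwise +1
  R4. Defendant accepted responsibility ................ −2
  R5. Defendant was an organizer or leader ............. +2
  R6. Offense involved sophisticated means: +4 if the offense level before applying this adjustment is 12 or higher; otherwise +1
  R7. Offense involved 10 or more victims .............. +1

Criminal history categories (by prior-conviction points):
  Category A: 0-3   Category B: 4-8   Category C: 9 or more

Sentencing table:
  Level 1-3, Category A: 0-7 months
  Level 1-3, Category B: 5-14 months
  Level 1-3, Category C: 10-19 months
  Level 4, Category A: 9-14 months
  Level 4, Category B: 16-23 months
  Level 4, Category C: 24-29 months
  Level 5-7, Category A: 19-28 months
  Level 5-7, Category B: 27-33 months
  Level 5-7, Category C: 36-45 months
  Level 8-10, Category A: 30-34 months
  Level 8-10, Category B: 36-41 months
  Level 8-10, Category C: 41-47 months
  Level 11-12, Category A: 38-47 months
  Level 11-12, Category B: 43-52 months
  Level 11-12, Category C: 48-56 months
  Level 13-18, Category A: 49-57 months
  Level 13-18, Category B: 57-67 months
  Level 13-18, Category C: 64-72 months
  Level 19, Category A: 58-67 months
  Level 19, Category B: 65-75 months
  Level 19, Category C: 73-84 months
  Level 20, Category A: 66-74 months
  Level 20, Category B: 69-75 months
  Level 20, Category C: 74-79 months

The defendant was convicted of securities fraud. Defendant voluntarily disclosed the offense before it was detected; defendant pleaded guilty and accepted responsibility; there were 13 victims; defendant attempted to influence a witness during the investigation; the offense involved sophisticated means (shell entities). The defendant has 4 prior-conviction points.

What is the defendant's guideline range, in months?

Base offense level for securities fraud: 7.
R1 applies: 7 − 1 = 6.
R2 does not apply.
R3 applies (level before this adjustment is 6 ≥ 5, so +4): 6 + 4 = 10.
R4 applies: 10 − 2 = 8.
R6 applies (level before this adjustment is 8 < 12, so +1): 8 + 1 = 9.
R7 applies: 9 + 1 = 10.
Final offense level: 10.
Criminal history: 4 prior points → Category B (4-8).
Level 10 falls in the 8-10 band.
Grid: Level 8-10 × Category B = 36-41 months.

36-41 months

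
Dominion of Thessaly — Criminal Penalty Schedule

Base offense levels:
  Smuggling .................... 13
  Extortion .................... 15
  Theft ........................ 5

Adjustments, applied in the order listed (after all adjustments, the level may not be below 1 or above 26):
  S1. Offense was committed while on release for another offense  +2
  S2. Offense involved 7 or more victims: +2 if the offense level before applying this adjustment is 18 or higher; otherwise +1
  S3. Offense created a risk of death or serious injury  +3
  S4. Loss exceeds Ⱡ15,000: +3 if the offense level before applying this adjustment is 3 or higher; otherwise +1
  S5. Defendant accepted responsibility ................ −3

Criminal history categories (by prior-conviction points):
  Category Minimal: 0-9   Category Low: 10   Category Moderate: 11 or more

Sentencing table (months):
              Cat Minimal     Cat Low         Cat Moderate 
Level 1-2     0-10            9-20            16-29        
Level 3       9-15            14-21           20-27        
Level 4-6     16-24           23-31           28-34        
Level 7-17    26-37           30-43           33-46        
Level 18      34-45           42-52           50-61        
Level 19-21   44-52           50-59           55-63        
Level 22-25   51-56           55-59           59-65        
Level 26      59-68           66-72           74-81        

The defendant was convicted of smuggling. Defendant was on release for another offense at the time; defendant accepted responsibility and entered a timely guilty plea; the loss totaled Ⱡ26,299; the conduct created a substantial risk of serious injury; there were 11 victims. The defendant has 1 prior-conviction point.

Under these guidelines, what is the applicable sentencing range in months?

44-52 months

Base offense level for smuggling: 13.
S1 applies: 13 + 2 = 15.
S2 applies (level before this adjustment is 15 < 18, so +1): 15 + 1 = 16.
S3 applies: 16 + 3 = 19.
S4 applies (level before this adjustment is 19 ≥ 3, so +3): 19 + 3 = 22.
S5 applies: 22 − 3 = 19.
Final offense level: 19.
Criminal history: 1 prior point → Category Minimal (0-9).
Level 19 falls in the 19-21 band.
Grid: Level 19-21 × Category Minimal = 44-52 months.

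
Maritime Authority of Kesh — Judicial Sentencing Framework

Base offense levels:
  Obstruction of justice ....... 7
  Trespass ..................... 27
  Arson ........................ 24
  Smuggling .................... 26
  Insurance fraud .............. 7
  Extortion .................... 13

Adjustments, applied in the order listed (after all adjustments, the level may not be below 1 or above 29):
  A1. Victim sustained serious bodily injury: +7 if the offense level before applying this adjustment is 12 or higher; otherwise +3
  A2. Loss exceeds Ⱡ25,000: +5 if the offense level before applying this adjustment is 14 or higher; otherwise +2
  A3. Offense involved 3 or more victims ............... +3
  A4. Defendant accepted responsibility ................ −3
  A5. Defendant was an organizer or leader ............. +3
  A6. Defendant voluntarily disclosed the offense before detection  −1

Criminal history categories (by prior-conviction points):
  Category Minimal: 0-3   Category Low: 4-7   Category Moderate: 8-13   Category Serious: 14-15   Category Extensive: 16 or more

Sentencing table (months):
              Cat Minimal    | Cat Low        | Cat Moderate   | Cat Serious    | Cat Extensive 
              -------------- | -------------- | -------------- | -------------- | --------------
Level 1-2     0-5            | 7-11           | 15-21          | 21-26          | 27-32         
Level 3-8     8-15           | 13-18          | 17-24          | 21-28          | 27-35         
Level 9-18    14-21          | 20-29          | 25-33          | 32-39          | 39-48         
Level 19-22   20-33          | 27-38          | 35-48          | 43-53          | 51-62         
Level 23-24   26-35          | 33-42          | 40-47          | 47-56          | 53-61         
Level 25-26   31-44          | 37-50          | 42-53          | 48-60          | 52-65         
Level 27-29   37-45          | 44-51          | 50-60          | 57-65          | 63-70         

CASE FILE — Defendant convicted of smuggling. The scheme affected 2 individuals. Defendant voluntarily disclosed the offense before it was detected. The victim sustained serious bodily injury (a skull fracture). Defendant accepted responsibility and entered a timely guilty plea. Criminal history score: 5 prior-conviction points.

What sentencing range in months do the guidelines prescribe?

44-51 months

Base offense level for smuggling: 26.
A1 applies (level before this adjustment is 26 ≥ 12, so +7): 26 + 7 = 33.
A4 applies: 33 − 3 = 30.
A6 applies: 30 − 1 = 29.
Final offense level: 29.
Criminal history: 5 prior points → Category Low (4-7).
Level 29 falls in the 27-29 band.
Grid: Level 27-29 × Category Low = 44-51 months.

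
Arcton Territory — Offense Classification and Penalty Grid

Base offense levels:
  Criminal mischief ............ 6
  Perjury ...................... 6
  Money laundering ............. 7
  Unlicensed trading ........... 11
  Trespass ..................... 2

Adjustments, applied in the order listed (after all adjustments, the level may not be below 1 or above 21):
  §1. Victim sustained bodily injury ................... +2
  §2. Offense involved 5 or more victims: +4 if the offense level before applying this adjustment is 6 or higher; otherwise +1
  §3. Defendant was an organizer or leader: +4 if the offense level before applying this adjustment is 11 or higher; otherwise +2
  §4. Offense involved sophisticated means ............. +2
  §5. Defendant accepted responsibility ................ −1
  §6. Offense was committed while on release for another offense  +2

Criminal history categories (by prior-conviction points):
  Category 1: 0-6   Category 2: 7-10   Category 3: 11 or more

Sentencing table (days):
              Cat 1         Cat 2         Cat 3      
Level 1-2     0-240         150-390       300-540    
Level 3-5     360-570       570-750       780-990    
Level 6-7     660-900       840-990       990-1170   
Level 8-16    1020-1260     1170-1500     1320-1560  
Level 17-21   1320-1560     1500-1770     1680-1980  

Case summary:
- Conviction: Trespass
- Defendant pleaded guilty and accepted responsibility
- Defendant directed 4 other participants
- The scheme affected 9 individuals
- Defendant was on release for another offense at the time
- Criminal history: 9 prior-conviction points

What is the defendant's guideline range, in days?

Base offense level for trespass: 2.
§2 applies (level before this adjustment is 2 < 6, so +1): 2 + 1 = 3.
§3 applies (level before this adjustment is 3 < 11, so +2): 3 + 2 = 5.
§4 does not apply.
§5 applies: 5 − 1 = 4.
§6 applies: 4 + 2 = 6.
Final offense level: 6.
Criminal history: 9 prior points → Category 2 (7-10).
Level 6 falls in the 6-7 band.
Grid: Level 6-7 × Category 2 = 840-990 days.

840-990 days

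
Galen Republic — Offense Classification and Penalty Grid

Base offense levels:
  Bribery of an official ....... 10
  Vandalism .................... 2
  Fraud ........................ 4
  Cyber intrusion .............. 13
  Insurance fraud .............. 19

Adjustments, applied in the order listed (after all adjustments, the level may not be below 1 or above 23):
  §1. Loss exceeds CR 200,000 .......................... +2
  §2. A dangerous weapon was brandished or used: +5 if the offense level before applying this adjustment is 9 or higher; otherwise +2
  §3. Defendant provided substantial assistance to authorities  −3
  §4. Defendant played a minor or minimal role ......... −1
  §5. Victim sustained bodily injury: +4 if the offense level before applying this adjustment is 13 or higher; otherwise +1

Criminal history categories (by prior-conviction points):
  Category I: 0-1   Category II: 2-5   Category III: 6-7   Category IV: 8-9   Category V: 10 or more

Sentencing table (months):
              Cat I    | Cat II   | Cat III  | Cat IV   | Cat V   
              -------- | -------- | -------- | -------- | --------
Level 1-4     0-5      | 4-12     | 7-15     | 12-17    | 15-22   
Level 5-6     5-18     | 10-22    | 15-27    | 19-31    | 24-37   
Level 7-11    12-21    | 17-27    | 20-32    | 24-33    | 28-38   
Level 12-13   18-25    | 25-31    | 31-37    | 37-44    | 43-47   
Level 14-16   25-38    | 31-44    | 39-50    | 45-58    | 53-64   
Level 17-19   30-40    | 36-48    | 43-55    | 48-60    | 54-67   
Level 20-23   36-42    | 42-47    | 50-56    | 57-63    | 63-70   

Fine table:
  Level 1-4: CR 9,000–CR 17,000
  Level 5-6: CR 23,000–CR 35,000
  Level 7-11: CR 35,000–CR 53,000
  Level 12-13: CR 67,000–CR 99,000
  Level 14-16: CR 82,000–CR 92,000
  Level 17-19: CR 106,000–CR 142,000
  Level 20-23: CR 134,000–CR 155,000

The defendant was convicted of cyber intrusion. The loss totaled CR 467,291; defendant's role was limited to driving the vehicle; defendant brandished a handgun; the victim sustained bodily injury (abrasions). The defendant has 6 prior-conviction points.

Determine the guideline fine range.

Base offense level for cyber intrusion: 13.
§1 applies: 13 + 2 = 15.
§2 applies (level before this adjustment is 15 ≥ 9, so +5): 15 + 5 = 20.
§4 applies: 20 − 1 = 19.
§5 applies (level before this adjustment is 19 ≥ 13, so +4): 19 + 4 = 23.
Final offense level: 23.
Level 23 falls in the 20-23 band.
Fine table: Level 20-23 → CR 134,000–CR 155,000.

CR 134,000–CR 155,000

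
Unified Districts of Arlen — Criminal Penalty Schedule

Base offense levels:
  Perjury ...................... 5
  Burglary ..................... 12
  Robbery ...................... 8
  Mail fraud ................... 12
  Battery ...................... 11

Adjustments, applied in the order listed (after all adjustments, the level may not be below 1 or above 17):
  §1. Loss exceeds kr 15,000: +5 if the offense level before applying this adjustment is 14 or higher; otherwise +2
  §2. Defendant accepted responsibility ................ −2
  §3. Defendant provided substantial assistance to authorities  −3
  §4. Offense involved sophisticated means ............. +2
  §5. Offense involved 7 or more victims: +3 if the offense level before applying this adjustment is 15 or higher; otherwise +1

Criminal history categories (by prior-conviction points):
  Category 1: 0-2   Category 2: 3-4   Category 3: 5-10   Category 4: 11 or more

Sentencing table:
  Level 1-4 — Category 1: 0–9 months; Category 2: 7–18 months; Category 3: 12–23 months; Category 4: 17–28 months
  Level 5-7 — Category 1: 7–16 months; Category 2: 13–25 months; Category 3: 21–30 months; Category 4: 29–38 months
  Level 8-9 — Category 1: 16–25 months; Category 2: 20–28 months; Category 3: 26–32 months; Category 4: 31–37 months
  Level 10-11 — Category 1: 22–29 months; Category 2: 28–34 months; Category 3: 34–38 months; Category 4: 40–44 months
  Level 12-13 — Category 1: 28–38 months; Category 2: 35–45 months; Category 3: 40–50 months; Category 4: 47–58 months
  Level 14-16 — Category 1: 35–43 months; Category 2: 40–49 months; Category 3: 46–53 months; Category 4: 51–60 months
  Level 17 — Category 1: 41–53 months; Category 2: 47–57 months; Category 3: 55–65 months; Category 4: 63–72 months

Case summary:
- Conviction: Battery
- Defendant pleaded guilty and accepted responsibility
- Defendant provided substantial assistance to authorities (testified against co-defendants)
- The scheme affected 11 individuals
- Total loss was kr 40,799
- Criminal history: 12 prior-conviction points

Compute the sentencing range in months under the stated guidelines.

Base offense level for battery: 11.
§1 applies (level before this adjustment is 11 < 14, so +2): 11 + 2 = 13.
§2 applies: 13 − 2 = 11.
§3 applies: 11 − 3 = 8.
§5 applies (level before this adjustment is 8 < 15, so +1): 8 + 1 = 9.
Final offense level: 9.
Criminal history: 12 prior points → Category 4 (11+).
Level 9 falls in the 8-9 band.
Grid: Level 8-9 × Category 4 = 31-37 months.

31-37 months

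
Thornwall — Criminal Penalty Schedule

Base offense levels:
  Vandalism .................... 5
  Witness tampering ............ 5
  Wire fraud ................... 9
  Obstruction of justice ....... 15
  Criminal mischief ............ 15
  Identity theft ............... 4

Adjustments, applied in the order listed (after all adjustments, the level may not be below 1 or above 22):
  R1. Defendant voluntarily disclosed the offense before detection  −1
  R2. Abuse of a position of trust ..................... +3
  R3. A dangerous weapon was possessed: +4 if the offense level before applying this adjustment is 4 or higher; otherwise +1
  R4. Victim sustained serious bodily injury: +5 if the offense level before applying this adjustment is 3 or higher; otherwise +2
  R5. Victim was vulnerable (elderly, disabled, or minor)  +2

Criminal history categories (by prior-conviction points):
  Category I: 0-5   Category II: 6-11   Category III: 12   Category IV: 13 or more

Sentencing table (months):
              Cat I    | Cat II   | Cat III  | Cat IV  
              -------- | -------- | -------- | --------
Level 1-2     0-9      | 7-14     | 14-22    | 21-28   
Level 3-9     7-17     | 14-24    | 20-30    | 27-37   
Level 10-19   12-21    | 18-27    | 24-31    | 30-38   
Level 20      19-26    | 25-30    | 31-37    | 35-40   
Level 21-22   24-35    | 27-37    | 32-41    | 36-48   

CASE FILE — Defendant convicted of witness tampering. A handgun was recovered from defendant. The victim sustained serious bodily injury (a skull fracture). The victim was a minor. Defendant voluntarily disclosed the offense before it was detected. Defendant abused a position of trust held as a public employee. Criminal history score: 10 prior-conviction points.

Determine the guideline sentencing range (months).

18-27 months

Base offense level for witness tampering: 5.
R1 applies: 5 − 1 = 4.
R2 applies: 4 + 3 = 7.
R3 applies (level before this adjustment is 7 ≥ 4, so +4): 7 + 4 = 11.
R4 applies (level before this adjustment is 11 ≥ 3, so +5): 11 + 5 = 16.
R5 applies: 16 + 2 = 18.
Final offense level: 18.
Criminal history: 10 prior points → Category II (6-11).
Level 18 falls in the 10-19 band.
Grid: Level 10-19 × Category II = 18-27 months.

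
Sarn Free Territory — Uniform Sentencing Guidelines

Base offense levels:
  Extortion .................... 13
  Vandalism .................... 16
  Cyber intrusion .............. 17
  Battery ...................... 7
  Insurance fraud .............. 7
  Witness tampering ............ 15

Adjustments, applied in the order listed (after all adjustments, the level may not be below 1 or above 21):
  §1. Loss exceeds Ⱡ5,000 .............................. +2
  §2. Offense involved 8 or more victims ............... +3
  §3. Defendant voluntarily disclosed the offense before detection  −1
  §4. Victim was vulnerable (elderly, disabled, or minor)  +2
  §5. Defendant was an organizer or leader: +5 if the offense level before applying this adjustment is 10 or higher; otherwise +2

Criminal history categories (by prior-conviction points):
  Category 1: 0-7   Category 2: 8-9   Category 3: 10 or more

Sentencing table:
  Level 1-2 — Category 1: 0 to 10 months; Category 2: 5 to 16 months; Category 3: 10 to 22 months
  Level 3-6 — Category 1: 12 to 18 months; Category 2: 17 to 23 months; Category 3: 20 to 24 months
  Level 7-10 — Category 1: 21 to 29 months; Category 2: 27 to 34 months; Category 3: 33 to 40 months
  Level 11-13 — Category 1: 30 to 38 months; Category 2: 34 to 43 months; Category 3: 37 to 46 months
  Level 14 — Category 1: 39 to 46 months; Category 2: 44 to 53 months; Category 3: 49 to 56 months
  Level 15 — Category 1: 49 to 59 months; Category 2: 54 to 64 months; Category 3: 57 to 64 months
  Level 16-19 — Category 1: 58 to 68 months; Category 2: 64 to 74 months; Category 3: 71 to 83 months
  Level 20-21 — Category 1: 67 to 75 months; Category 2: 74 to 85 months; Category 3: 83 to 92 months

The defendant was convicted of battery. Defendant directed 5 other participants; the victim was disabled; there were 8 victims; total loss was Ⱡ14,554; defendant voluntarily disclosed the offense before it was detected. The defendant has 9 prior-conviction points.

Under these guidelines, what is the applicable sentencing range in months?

64-74 months

Base offense level for battery: 7.
§1 applies: 7 + 2 = 9.
§2 applies: 9 + 3 = 12.
§3 applies: 12 − 1 = 11.
§4 applies: 11 + 2 = 13.
§5 applies (level before this adjustment is 13 ≥ 10, so +5): 13 + 5 = 18.
Final offense level: 18.
Criminal history: 9 prior points → Category 2 (8-9).
Level 18 falls in the 16-19 band.
Grid: Level 16-19 × Category 2 = 64-74 months.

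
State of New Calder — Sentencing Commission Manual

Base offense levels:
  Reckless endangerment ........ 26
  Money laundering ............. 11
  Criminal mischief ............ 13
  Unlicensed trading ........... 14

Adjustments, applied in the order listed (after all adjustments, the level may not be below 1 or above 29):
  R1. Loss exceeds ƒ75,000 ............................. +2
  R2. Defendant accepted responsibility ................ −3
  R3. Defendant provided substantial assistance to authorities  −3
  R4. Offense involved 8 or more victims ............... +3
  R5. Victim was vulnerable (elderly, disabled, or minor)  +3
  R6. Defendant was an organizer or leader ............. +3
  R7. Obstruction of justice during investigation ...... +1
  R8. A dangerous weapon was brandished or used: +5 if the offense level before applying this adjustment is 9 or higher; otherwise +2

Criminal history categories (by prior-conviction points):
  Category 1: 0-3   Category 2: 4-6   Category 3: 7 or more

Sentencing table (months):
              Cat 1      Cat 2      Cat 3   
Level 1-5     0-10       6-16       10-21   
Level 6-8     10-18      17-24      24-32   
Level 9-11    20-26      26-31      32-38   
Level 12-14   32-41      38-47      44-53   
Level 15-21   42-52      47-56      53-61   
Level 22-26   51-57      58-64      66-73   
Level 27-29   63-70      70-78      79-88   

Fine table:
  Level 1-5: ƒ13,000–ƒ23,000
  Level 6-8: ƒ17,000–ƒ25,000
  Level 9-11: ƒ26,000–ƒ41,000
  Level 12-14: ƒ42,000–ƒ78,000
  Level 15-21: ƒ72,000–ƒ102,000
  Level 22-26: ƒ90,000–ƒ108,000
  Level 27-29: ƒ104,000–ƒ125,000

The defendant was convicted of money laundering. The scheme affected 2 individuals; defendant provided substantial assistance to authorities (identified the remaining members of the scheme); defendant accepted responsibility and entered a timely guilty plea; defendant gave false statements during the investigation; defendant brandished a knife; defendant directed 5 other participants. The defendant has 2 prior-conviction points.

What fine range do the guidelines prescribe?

ƒ42,000–ƒ78,000

Base offense level for money laundering: 11.
R2 applies: 11 − 3 = 8.
R3 applies: 8 − 3 = 5.
R4 does not apply.
R5 does not apply.
R6 applies: 5 + 3 = 8.
R7 applies: 8 + 1 = 9.
R8 applies (level before this adjustment is 9 ≥ 9, so +5): 9 + 5 = 14.
Final offense level: 14.
Level 14 falls in the 12-14 band.
Fine table: Level 12-14 → ƒ42,000–ƒ78,000.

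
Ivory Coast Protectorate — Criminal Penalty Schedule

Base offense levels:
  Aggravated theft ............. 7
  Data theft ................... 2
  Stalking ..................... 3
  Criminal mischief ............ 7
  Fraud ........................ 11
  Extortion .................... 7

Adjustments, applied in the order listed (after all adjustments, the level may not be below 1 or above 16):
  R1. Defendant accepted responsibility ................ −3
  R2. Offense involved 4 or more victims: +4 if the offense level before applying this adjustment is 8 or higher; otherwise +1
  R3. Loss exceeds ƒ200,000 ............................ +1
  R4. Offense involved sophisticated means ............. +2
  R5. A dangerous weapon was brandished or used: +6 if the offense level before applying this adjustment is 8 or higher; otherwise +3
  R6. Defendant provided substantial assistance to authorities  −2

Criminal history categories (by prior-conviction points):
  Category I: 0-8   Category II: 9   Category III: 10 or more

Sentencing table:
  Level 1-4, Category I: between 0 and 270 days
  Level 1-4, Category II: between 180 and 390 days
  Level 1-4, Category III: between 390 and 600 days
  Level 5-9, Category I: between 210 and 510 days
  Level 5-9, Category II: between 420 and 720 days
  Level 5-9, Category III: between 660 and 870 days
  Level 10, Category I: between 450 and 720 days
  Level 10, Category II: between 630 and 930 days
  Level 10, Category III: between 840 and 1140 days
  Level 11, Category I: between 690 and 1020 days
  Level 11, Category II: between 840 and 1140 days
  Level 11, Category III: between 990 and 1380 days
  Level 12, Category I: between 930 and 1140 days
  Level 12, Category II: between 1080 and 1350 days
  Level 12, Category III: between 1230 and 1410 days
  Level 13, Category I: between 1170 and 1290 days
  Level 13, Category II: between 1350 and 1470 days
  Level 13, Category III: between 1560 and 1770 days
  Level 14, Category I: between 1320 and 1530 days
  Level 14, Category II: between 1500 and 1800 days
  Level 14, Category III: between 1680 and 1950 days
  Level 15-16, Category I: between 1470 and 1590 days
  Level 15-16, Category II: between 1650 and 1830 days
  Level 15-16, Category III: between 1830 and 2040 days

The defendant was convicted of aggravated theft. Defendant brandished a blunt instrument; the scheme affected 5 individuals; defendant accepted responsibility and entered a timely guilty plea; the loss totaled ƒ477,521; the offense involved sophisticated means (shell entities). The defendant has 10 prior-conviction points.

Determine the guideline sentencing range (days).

Base offense level for aggravated theft: 7.
R1 applies: 7 − 3 = 4.
R2 applies (level before this adjustment is 4 < 8, so +1): 4 + 1 = 5.
R3 applies: 5 + 1 = 6.
R4 applies: 6 + 2 = 8.
R5 applies (level before this adjustment is 8 ≥ 8, so +6): 8 + 6 = 14.
Final offense level: 14.
Criminal history: 10 prior points → Category III (10+).
Level 14 falls in the 14 band.
Grid: Level 14 × Category III = 1680-1950 days.

1680-1950 days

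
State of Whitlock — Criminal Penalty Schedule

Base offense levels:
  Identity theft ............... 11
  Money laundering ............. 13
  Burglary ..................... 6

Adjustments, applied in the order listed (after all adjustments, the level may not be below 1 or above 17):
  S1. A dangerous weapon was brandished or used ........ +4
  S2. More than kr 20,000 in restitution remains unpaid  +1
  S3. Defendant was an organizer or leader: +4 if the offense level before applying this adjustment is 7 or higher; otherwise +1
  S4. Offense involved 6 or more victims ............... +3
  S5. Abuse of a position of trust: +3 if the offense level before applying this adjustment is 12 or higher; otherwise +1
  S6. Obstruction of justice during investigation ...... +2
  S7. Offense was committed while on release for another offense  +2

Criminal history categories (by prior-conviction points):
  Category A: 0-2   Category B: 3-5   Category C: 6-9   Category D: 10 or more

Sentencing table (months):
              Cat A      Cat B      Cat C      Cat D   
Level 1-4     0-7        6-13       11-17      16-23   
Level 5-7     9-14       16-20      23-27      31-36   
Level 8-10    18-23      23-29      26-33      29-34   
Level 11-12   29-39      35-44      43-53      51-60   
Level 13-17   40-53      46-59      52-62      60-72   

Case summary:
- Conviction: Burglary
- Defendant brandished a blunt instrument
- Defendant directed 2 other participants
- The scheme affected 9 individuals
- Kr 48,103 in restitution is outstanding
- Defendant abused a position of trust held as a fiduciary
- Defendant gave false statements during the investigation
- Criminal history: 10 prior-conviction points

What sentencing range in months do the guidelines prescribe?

Base offense level for burglary: 6.
S1 applies: 6 + 4 = 10.
S2 applies: 10 + 1 = 11.
S3 applies (level before this adjustment is 11 ≥ 7, so +4): 11 + 4 = 15.
S4 applies: 15 + 3 = 18.
S5 applies (level before this adjustment is 18 ≥ 12, so +3): 18 + 3 = 21.
S6 applies: 21 + 2 = 23.
Level 23 exceeds the maximum of 17; capped at 17.
Final offense level: 17.
Criminal history: 10 prior points → Category D (10+).
Level 17 falls in the 13-17 band.
Grid: Level 13-17 × Category D = 60-72 months.

60-72 months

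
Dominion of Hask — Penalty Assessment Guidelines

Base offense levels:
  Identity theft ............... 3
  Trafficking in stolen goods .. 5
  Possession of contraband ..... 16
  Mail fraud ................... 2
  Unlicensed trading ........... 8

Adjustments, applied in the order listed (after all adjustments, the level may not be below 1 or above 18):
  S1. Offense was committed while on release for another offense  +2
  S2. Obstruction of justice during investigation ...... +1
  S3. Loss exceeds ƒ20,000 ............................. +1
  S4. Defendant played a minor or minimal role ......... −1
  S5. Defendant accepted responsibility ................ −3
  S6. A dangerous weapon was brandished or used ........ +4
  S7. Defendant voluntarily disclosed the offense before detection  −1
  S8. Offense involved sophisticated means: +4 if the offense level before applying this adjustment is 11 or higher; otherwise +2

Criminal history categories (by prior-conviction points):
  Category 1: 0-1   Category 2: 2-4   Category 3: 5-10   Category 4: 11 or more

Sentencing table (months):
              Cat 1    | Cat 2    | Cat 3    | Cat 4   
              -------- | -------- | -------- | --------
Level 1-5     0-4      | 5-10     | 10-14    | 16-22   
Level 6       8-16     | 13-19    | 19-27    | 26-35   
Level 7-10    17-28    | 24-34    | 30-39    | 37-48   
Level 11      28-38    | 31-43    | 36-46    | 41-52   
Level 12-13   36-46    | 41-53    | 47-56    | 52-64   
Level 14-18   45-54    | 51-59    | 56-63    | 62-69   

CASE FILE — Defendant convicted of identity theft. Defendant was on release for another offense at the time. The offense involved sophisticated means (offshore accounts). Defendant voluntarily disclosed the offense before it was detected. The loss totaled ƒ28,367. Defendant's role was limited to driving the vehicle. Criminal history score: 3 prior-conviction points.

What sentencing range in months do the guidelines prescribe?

13-19 months

Base offense level for identity theft: 3.
S1 applies: 3 + 2 = 5.
S3 applies: 5 + 1 = 6.
S4 applies: 6 − 1 = 5.
S7 applies: 5 − 1 = 4.
S8 applies (level before this adjustment is 4 < 11, so +2): 4 + 2 = 6.
Final offense level: 6.
Criminal history: 3 prior points → Category 2 (2-4).
Level 6 falls in the 6 band.
Grid: Level 6 × Category 2 = 13-19 months.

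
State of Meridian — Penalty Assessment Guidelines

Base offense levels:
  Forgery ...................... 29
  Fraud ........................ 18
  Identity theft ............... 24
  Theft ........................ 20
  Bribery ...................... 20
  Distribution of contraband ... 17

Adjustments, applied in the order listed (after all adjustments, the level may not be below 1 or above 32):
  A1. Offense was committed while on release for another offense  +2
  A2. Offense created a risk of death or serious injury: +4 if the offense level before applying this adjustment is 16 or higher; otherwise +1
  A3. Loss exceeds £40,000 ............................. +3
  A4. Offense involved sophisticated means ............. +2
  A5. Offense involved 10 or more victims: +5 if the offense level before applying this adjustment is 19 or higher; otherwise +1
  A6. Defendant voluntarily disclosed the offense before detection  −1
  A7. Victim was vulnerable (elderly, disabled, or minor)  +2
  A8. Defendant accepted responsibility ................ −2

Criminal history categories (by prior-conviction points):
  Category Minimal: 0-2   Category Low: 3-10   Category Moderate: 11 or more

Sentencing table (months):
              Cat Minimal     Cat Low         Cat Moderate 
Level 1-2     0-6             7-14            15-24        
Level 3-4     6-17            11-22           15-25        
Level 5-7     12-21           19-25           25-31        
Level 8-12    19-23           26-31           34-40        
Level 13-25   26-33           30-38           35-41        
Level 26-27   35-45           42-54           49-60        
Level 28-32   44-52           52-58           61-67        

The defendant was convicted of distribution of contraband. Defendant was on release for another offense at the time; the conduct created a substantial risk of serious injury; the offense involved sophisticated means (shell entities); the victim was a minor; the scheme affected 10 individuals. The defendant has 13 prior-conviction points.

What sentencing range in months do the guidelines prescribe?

61-67 months

Base offense level for distribution of contraband: 17.
A1 applies: 17 + 2 = 19.
A2 applies (level before this adjustment is 19 ≥ 16, so +4): 19 + 4 = 23.
A4 applies: 23 + 2 = 25.
A5 applies (level before this adjustment is 25 ≥ 19, so +5): 25 + 5 = 30.
A6 does not apply.
A7 applies: 30 + 2 = 32.
Final offense level: 32.
Criminal history: 13 prior points → Category Moderate (11+).
Level 32 falls in the 28-32 band.
Grid: Level 28-32 × Category Moderate = 61-67 months.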